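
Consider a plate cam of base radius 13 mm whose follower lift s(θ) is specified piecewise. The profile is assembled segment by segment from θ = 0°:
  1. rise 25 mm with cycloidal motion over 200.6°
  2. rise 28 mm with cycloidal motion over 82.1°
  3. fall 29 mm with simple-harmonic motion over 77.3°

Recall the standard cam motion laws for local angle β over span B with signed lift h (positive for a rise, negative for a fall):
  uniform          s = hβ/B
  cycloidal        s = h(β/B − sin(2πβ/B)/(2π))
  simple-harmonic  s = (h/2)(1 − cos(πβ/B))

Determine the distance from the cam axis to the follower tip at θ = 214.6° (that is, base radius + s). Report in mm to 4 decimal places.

seg 1 [0°–200.6°] cycloidal, h=25: full span → s += 25 → s = 25.0000
seg 2 [200.6°–282.7°] cycloidal, h=28: θ=214.6° here. β=14, B=82.1. 28·(0.1705 − sin(2π·0.1705)/(2π)) = 0.8625 → s = 25.8625
radial distance = base radius + s = 13 + 25.8625 = 38.8625

38.8625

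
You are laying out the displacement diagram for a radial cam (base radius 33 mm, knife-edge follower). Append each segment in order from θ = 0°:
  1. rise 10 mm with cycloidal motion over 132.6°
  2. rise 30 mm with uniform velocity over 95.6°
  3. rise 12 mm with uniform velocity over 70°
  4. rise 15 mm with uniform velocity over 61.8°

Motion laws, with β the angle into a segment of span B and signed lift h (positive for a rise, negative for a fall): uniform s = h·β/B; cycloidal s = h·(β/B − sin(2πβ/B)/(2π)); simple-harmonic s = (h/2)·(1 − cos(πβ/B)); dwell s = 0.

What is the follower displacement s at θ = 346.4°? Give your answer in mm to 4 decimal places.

seg 1 [0°–132.6°] cycloidal, h=10: full span → s += 10 → s = 10.0000
seg 2 [132.6°–228.2°] uniform, h=30: full span → s += 30 → s = 40.0000
seg 3 [228.2°–298.2°] uniform, h=12: full span → s += 12 → s = 52.0000
seg 4 [298.2°–360°] uniform, h=15: θ=346.4° here. β=48.2, B=61.8. 15·48.2/61.8 = 11.6990 → s = 63.6990

63.6990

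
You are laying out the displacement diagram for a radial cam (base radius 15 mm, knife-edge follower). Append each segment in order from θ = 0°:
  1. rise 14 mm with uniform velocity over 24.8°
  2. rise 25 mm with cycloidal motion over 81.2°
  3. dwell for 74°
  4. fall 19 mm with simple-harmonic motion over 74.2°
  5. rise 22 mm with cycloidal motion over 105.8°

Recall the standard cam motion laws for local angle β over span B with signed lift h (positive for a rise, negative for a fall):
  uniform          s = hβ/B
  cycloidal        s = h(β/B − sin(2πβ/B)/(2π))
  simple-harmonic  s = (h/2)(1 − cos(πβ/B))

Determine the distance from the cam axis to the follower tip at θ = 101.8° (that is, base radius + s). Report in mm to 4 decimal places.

seg 1 [0°–24.8°] uniform, h=14: full span → s += 14 → s = 14.0000
seg 2 [24.8°–106°] cycloidal, h=25: θ=101.8° here. β=77, B=81.2. 25·(0.9483 − sin(2π·0.9483)/(2π)) = 24.9774 → s = 38.9774
radial distance = base radius + s = 15 + 38.9774 = 53.9774

53.9774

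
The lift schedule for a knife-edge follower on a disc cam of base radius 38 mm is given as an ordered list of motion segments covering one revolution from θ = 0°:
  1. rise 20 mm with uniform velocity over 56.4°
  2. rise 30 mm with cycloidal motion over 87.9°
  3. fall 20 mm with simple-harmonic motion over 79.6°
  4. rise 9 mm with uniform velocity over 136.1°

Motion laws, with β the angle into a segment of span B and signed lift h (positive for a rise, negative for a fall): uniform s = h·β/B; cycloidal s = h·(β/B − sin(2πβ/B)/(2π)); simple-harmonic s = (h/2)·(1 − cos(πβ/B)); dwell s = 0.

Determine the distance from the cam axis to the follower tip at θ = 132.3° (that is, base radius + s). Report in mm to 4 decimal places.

seg 1 [0°–56.4°] uniform, h=20: full span → s += 20 → s = 20.0000
seg 2 [56.4°–144.3°] cycloidal, h=30: θ=132.3° here. β=75.9, B=87.9. 30·(0.8635 − sin(2π·0.8635)/(2π)) = 29.5159 → s = 49.5159
radial distance = base radius + s = 38 + 49.5159 = 87.5159

87.5159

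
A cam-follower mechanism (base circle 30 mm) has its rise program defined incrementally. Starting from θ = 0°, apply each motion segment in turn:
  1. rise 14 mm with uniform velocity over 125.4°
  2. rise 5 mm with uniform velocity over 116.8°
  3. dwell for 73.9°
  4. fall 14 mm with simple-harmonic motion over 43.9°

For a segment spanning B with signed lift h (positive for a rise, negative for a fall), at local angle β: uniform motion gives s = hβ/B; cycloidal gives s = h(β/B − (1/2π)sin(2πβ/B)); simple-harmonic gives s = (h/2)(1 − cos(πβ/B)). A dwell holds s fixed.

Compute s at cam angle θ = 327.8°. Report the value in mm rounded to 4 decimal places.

seg 1 [0°–125.4°] uniform, h=14: full span → s += 14 → s = 14.0000
seg 2 [125.4°–242.2°] uniform, h=5: full span → s += 5 → s = 19.0000
seg 3 [242.2°–316.1°] dwell: s stays 19.0000
seg 4 [316.1°–360°] simple-harmonic, h=-14: θ=327.8° here. β=11.7, B=43.9. -14/2·(1 − cos(π·0.2665)) = -2.3136 → s = 16.6864

16.6864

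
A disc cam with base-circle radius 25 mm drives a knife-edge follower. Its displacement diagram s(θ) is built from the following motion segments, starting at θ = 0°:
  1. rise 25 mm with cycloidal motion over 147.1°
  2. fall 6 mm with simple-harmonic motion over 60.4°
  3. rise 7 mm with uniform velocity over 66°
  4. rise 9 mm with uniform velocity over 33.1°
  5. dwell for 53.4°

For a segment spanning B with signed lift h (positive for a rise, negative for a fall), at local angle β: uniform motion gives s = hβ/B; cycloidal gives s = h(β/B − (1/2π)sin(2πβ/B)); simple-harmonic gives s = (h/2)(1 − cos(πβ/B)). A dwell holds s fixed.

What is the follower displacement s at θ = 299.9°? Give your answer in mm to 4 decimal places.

seg 1 [0°–147.1°] cycloidal, h=25: full span → s += 25 → s = 25.0000
seg 2 [147.1°–207.5°] simple-harmonic, h=-6: full span → s += -6 → s = 19.0000
seg 3 [207.5°–273.5°] uniform, h=7: full span → s += 7 → s = 26.0000
seg 4 [273.5°–306.6°] uniform, h=9: θ=299.9° here. β=26.4, B=33.1. 9·26.4/33.1 = 7.1782 → s = 33.1782

33.1782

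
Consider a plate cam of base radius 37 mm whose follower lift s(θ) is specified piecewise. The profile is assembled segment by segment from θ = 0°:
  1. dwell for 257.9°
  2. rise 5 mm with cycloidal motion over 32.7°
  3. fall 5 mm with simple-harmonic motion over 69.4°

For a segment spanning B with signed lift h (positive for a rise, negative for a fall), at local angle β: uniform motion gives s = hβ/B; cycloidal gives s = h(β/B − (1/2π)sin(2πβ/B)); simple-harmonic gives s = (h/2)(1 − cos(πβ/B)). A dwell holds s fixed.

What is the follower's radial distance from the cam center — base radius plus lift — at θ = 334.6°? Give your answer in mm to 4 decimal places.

seg 1 [0°–257.9°] dwell: s stays 0.0000
seg 2 [257.9°–290.6°] cycloidal, h=5: full span → s += 5 → s = 5.0000
seg 3 [290.6°–360°] simple-harmonic, h=-5: θ=334.6° here. β=44, B=69.4. -5/2·(1 − cos(π·0.6340)) = -3.5217 → s = 1.4783
radial distance = base radius + s = 37 + 1.4783 = 38.4783

38.4783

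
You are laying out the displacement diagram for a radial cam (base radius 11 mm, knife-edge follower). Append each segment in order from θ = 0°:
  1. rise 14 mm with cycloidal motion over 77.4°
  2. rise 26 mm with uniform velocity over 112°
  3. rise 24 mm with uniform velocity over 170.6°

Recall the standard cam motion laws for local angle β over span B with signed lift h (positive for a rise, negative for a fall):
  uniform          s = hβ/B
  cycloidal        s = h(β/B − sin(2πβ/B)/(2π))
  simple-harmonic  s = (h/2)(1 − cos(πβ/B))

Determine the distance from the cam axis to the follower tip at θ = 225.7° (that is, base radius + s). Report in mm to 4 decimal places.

seg 1 [0°–77.4°] cycloidal, h=14: full span → s += 14 → s = 14.0000
seg 2 [77.4°–189.4°] uniform, h=26: full span → s += 26 → s = 40.0000
seg 3 [189.4°–360°] uniform, h=24: θ=225.7° here. β=36.3, B=170.6. 24·36.3/170.6 = 5.1067 → s = 45.1067
radial distance = base radius + s = 11 + 45.1067 = 56.1067

56.1067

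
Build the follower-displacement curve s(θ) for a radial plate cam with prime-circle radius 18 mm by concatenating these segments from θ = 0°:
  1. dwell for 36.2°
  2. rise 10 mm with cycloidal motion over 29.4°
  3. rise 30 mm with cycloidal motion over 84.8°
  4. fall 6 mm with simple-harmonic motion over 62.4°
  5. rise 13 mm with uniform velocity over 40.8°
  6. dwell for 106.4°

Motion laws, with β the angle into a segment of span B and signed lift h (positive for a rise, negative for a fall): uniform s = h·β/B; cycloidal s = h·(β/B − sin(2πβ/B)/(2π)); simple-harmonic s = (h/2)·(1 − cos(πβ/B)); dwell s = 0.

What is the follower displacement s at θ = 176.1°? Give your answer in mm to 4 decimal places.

seg 1 [0°–36.2°] dwell: s stays 0.0000
seg 2 [36.2°–65.6°] cycloidal, h=10: full span → s += 10 → s = 10.0000
seg 3 [65.6°–150.4°] cycloidal, h=30: full span → s += 30 → s = 40.0000
seg 4 [150.4°–212.8°] simple-harmonic, h=-6: θ=176.1° here. β=25.7, B=62.4. -6/2·(1 − cos(π·0.4119)) = -2.1799 → s = 37.8201

37.8201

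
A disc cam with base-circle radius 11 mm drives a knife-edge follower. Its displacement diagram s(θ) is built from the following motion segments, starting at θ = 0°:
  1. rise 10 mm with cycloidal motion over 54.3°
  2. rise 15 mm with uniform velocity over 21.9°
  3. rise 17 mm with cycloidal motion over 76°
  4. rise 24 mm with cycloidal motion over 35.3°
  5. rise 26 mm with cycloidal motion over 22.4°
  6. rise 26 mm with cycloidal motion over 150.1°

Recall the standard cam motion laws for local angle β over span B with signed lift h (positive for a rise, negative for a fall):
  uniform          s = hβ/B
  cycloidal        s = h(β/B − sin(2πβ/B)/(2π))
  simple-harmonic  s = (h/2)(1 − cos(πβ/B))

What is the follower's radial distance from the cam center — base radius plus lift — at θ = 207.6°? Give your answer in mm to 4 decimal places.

seg 1 [0°–54.3°] cycloidal, h=10: full span → s += 10 → s = 10.0000
seg 2 [54.3°–76.2°] uniform, h=15: full span → s += 15 → s = 25.0000
seg 3 [76.2°–152.2°] cycloidal, h=17: full span → s += 17 → s = 42.0000
seg 4 [152.2°–187.5°] cycloidal, h=24: full span → s += 24 → s = 66.0000
seg 5 [187.5°–209.9°] cycloidal, h=26: θ=207.6° here. β=20.1, B=22.4. 26·(0.8973 − sin(2π·0.8973)/(2π)) = 25.8186 → s = 91.8186
radial distance = base radius + s = 11 + 91.8186 = 102.8186

102.8186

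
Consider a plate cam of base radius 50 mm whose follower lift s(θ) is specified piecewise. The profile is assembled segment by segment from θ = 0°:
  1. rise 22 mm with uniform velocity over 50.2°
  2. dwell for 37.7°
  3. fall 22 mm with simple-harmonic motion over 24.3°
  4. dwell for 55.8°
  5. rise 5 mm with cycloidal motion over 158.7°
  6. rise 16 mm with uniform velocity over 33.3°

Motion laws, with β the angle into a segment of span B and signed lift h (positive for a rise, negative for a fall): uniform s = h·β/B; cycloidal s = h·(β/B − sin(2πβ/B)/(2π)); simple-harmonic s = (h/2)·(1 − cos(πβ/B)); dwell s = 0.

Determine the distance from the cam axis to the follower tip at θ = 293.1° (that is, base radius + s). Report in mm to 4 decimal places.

seg 1 [0°–50.2°] uniform, h=22: full span → s += 22 → s = 22.0000
seg 2 [50.2°–87.9°] dwell: s stays 22.0000
seg 3 [87.9°–112.2°] simple-harmonic, h=-22: full span → s += -22 → s = 0.0000
seg 4 [112.2°–168°] dwell: s stays 0.0000
seg 5 [168°–326.7°] cycloidal, h=5: θ=293.1° here. β=125.1, B=158.7. 5·(0.7883 − sin(2π·0.7883)/(2π)) = 4.7143 → s = 4.7143
radial distance = base radius + s = 50 + 4.7143 = 54.7143

54.7143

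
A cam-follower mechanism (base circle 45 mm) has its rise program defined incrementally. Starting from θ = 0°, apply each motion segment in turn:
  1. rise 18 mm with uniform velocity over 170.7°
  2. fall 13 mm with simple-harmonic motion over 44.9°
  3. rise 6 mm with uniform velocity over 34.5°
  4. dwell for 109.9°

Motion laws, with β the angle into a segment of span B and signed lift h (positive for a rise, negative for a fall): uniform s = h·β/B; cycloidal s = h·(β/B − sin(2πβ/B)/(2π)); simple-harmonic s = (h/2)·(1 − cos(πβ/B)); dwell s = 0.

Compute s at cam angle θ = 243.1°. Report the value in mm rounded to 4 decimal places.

seg 1 [0°–170.7°] uniform, h=18: full span → s += 18 → s = 18.0000
seg 2 [170.7°–215.6°] simple-harmonic, h=-13: full span → s += -13 → s = 5.0000
seg 3 [215.6°–250.1°] uniform, h=6: θ=243.1° here. β=27.5, B=34.5. 6·27.5/34.5 = 4.7826 → s = 9.7826

9.7826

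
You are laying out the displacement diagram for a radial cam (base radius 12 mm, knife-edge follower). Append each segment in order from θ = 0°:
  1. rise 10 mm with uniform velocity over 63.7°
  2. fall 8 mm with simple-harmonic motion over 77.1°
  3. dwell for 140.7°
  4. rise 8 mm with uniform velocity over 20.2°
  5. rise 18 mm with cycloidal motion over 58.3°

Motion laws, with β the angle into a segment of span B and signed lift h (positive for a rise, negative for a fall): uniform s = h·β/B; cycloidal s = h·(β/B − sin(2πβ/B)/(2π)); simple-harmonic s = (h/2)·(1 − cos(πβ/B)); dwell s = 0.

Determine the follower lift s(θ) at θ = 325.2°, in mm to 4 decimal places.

seg 1 [0°–63.7°] uniform, h=10: full span → s += 10 → s = 10.0000
seg 2 [63.7°–140.8°] simple-harmonic, h=-8: full span → s += -8 → s = 2.0000
seg 3 [140.8°–281.5°] dwell: s stays 2.0000
seg 4 [281.5°–301.7°] uniform, h=8: full span → s += 8 → s = 10.0000
seg 5 [301.7°–360°] cycloidal, h=18: θ=325.2° here. β=23.5, B=58.3. 18·(0.4031 − sin(2π·0.4031)/(2π)) = 5.6170 → s = 15.6170

15.6170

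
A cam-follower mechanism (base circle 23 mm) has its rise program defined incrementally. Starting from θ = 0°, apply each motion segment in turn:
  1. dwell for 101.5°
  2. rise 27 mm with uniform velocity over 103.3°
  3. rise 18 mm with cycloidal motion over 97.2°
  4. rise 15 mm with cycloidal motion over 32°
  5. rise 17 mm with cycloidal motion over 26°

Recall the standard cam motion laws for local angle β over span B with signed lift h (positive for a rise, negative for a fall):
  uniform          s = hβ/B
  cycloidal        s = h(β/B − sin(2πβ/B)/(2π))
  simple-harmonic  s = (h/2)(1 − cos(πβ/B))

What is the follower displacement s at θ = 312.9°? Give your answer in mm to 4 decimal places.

seg 1 [0°–101.5°] dwell: s stays 0.0000
seg 2 [101.5°–204.8°] uniform, h=27: full span → s += 27 → s = 27.0000
seg 3 [204.8°–302°] cycloidal, h=18: full span → s += 18 → s = 45.0000
seg 4 [302°–334°] cycloidal, h=15: θ=312.9° here. β=10.9, B=32. 15·(0.3406 − sin(2π·0.3406)/(2π)) = 3.0987 → s = 48.0987

48.0987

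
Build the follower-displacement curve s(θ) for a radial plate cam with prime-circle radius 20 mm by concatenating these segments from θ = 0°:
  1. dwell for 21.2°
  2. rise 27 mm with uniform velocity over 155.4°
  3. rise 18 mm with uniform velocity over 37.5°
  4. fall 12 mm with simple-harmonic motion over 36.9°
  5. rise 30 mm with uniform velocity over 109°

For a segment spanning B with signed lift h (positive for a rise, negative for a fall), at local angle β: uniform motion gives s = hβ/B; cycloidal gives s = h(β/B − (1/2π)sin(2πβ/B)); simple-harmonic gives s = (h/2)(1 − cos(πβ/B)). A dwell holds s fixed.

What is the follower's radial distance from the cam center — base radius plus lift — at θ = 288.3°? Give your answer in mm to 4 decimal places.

seg 1 [0°–21.2°] dwell: s stays 0.0000
seg 2 [21.2°–176.6°] uniform, h=27: full span → s += 27 → s = 27.0000
seg 3 [176.6°–214.1°] uniform, h=18: full span → s += 18 → s = 45.0000
seg 4 [214.1°–251°] simple-harmonic, h=-12: full span → s += -12 → s = 33.0000
seg 5 [251°–360°] uniform, h=30: θ=288.3° here. β=37.3, B=109. 30·37.3/109 = 10.2661 → s = 43.2661
radial distance = base radius + s = 20 + 43.2661 = 63.2661

63.2661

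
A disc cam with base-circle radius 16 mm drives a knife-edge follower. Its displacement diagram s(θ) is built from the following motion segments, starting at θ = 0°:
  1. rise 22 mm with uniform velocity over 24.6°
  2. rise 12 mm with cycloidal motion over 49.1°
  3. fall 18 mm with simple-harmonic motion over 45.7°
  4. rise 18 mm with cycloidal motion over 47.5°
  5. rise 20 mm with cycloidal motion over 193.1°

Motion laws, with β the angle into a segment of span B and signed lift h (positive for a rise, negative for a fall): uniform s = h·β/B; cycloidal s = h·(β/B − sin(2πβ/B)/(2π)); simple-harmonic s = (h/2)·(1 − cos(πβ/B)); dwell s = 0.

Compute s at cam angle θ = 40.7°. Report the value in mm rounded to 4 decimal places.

seg 1 [0°–24.6°] uniform, h=22: full span → s += 22 → s = 22.0000
seg 2 [24.6°–73.7°] cycloidal, h=12: θ=40.7° here. β=16.1, B=49.1. 12·(0.3279 − sin(2π·0.3279)/(2π)) = 2.2492 → s = 24.2492

24.2492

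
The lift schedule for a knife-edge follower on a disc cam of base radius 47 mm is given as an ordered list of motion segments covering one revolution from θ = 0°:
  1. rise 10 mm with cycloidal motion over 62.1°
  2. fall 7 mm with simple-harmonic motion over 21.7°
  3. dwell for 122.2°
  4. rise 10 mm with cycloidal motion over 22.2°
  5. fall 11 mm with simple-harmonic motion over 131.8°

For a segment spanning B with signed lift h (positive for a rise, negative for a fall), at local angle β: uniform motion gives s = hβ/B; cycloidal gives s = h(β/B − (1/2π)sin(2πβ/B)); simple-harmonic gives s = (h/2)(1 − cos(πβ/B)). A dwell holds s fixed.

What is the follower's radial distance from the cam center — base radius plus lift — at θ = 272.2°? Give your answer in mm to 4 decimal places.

seg 1 [0°–62.1°] cycloidal, h=10: full span → s += 10 → s = 10.0000
seg 2 [62.1°–83.8°] simple-harmonic, h=-7: full span → s += -7 → s = 3.0000
seg 3 [83.8°–206°] dwell: s stays 3.0000
seg 4 [206°–228.2°] cycloidal, h=10: full span → s += 10 → s = 13.0000
seg 5 [228.2°–360°] simple-harmonic, h=-11: θ=272.2° here. β=44, B=131.8. -11/2·(1 − cos(π·0.3338)) = -2.7576 → s = 10.2424
radial distance = base radius + s = 47 + 10.2424 = 57.2424

57.2424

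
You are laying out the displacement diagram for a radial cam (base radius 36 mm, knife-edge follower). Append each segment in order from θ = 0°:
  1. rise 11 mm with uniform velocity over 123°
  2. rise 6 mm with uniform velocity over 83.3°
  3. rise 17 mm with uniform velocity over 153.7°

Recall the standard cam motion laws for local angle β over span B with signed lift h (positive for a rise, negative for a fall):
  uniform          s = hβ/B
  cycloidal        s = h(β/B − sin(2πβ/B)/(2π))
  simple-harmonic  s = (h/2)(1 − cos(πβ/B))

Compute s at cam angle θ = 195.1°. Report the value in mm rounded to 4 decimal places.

seg 1 [0°–123°] uniform, h=11: full span → s += 11 → s = 11.0000
seg 2 [123°–206.3°] uniform, h=6: θ=195.1° here. β=72.1, B=83.3. 6·72.1/83.3 = 5.1933 → s = 16.1933

16.1933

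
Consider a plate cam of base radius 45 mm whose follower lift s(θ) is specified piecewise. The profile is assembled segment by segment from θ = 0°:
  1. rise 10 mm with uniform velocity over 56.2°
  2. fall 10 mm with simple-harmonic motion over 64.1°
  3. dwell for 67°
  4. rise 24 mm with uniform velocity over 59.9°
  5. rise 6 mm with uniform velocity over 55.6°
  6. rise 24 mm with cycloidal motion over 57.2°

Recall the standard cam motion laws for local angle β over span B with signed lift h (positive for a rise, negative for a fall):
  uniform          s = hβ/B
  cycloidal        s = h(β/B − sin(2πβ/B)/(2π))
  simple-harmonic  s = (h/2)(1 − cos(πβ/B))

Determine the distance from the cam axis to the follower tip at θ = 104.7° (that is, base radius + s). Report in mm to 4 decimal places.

seg 1 [0°–56.2°] uniform, h=10: full span → s += 10 → s = 10.0000
seg 2 [56.2°–120.3°] simple-harmonic, h=-10: θ=104.7° here. β=48.5, B=64.1. -10/2·(1 − cos(π·0.7566)) = -8.6084 → s = 1.3916
radial distance = base radius + s = 45 + 1.3916 = 46.3916

46.3916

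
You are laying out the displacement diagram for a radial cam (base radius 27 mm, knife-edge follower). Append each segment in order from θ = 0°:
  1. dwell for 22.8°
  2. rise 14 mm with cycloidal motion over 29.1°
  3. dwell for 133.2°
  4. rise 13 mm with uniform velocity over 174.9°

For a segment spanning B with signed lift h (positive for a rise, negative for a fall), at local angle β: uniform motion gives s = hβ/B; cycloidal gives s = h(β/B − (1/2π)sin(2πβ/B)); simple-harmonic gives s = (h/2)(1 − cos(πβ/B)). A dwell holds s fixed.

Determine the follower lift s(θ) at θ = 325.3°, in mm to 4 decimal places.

seg 1 [0°–22.8°] dwell: s stays 0.0000
seg 2 [22.8°–51.9°] cycloidal, h=14: full span → s += 14 → s = 14.0000
seg 3 [51.9°–185.1°] dwell: s stays 14.0000
seg 4 [185.1°–360°] uniform, h=13: θ=325.3° here. β=140.2, B=174.9. 13·140.2/174.9 = 10.4208 → s = 24.4208

24.4208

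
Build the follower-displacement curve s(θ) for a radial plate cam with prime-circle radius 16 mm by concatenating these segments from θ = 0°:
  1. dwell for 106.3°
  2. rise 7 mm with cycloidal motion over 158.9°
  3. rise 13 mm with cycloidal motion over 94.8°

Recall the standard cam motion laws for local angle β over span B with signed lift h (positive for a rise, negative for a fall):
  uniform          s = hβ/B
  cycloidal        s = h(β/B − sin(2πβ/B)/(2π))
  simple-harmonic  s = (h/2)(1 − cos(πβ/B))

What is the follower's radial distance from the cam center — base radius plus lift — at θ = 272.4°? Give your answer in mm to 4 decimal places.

seg 1 [0°–106.3°] dwell: s stays 0.0000
seg 2 [106.3°–265.2°] cycloidal, h=7: full span → s += 7 → s = 7.0000
seg 3 [265.2°–360°] cycloidal, h=13: θ=272.4° here. β=7.2, B=94.8. 13·(0.0759 − sin(2π·0.0759)/(2π)) = 0.0370 → s = 7.0370
radial distance = base radius + s = 16 + 7.0370 = 23.0370

23.0370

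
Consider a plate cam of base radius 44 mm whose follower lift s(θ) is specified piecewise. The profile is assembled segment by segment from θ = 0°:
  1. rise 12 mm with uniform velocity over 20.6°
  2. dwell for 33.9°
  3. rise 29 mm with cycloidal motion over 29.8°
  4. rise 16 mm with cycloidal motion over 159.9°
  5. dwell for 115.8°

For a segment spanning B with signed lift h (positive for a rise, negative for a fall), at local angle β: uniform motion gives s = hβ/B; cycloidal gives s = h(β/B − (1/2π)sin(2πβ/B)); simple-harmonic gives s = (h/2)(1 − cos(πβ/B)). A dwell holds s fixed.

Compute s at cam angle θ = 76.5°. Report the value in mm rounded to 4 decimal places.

seg 1 [0°–20.6°] uniform, h=12: full span → s += 12 → s = 12.0000
seg 2 [20.6°–54.5°] dwell: s stays 12.0000
seg 3 [54.5°–84.3°] cycloidal, h=29: θ=76.5° here. β=22, B=29.8. 29·(0.7383 − sin(2π·0.7383)/(2π)) = 26.0123 → s = 38.0123

38.0123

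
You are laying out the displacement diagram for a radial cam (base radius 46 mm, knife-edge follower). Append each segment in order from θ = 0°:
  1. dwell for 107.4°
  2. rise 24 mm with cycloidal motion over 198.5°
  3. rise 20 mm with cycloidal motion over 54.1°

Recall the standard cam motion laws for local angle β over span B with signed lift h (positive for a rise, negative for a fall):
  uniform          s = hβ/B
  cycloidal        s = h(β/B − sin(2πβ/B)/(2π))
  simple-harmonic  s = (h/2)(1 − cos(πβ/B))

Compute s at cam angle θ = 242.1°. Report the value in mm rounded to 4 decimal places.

seg 1 [0°–107.4°] dwell: s stays 0.0000
seg 2 [107.4°–305.9°] cycloidal, h=24: θ=242.1° here. β=134.7, B=198.5. 24·(0.6786 − sin(2π·0.6786)/(2π)) = 19.7278 → s = 19.7278

19.7278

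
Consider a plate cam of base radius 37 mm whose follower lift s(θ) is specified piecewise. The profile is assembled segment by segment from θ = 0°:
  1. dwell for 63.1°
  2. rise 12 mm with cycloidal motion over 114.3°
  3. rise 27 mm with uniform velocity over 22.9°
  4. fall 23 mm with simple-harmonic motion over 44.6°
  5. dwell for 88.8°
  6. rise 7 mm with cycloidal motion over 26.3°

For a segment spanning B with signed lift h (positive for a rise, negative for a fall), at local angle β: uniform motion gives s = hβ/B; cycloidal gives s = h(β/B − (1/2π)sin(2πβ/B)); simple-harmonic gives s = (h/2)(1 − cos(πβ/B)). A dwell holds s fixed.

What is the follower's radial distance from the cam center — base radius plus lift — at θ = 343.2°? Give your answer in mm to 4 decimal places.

seg 1 [0°–63.1°] dwell: s stays 0.0000
seg 2 [63.1°–177.4°] cycloidal, h=12: full span → s += 12 → s = 12.0000
seg 3 [177.4°–200.3°] uniform, h=27: full span → s += 27 → s = 39.0000
seg 4 [200.3°–244.9°] simple-harmonic, h=-23: full span → s += -23 → s = 16.0000
seg 5 [244.9°–333.7°] dwell: s stays 16.0000
seg 6 [333.7°–360°] cycloidal, h=7: θ=343.2° here. β=9.5, B=26.3. 7·(0.3612 − sin(2π·0.3612)/(2π)) = 1.6756 → s = 17.6756
radial distance = base radius + s = 37 + 17.6756 = 54.6756

54.6756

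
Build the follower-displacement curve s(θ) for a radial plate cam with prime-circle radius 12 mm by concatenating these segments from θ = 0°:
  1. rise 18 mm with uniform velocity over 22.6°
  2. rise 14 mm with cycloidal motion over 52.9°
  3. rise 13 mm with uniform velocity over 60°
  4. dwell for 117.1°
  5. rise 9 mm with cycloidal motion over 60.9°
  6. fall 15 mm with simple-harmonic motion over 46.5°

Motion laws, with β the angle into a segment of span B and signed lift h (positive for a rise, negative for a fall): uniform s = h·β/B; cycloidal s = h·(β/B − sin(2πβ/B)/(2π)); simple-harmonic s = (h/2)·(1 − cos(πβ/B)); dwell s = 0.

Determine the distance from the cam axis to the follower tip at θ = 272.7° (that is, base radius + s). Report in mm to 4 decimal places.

seg 1 [0°–22.6°] uniform, h=18: full span → s += 18 → s = 18.0000
seg 2 [22.6°–75.5°] cycloidal, h=14: full span → s += 14 → s = 32.0000
seg 3 [75.5°–135.5°] uniform, h=13: full span → s += 13 → s = 45.0000
seg 4 [135.5°–252.6°] dwell: s stays 45.0000
seg 5 [252.6°–313.5°] cycloidal, h=9: θ=272.7° here. β=20.1, B=60.9. 9·(0.3300 − sin(2π·0.3300)/(2π)) = 1.7154 → s = 46.7154
radial distance = base radius + s = 12 + 46.7154 = 58.7154

58.7154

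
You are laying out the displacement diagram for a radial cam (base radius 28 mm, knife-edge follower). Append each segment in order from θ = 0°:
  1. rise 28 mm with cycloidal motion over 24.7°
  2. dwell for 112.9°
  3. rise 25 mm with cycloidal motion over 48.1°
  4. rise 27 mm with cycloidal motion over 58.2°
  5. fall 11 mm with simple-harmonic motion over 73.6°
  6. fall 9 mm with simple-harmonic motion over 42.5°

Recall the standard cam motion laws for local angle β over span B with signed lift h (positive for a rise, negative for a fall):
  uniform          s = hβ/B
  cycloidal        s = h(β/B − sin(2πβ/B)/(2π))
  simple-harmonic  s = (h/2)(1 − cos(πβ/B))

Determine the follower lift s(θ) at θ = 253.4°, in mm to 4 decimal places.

seg 1 [0°–24.7°] cycloidal, h=28: full span → s += 28 → s = 28.0000
seg 2 [24.7°–137.6°] dwell: s stays 28.0000
seg 3 [137.6°–185.7°] cycloidal, h=25: full span → s += 25 → s = 53.0000
seg 4 [185.7°–243.9°] cycloidal, h=27: full span → s += 27 → s = 80.0000
seg 5 [243.9°–317.5°] simple-harmonic, h=-11: θ=253.4° here. β=9.5, B=73.6. -11/2·(1 − cos(π·0.1291)) = -0.4460 → s = 79.5540

79.5540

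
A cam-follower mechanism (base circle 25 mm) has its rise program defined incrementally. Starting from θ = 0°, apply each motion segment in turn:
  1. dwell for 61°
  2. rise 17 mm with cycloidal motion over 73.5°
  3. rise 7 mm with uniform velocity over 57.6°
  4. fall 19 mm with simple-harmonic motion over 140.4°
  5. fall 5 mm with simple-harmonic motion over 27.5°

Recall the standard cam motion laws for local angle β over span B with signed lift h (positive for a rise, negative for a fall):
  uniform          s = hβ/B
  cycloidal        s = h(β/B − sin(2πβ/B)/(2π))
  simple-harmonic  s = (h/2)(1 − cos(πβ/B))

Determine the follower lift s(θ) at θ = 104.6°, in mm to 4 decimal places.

seg 1 [0°–61°] dwell: s stays 0.0000
seg 2 [61°–134.5°] cycloidal, h=17: θ=104.6° here. β=43.6, B=73.5. 17·(0.5932 − sin(2π·0.5932)/(2π)) = 11.5797 → s = 11.5797

11.5797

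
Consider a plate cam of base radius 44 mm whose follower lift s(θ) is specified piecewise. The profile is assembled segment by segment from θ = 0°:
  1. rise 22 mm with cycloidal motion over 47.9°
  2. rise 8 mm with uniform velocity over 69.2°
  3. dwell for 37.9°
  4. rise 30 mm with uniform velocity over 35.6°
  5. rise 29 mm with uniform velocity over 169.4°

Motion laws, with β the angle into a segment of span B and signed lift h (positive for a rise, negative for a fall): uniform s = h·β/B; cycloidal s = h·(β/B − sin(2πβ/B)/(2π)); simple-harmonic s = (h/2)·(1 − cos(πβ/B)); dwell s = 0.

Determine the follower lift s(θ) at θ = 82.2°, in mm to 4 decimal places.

seg 1 [0°–47.9°] cycloidal, h=22: full span → s += 22 → s = 22.0000
seg 2 [47.9°–117.1°] uniform, h=8: θ=82.2° here. β=34.3, B=69.2. 8·34.3/69.2 = 3.9653 → s = 25.9653

25.9653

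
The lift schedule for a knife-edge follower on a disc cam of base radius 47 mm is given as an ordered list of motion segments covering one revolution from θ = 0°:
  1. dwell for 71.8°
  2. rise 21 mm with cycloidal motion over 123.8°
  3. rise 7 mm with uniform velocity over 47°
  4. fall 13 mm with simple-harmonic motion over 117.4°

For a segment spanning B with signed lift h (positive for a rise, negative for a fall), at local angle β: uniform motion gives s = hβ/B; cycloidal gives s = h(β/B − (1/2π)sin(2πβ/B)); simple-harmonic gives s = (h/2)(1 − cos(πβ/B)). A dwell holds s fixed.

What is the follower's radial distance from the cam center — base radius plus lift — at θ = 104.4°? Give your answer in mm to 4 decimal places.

seg 1 [0°–71.8°] dwell: s stays 0.0000
seg 2 [71.8°–195.6°] cycloidal, h=21: θ=104.4° here. β=32.6, B=123.8. 21·(0.2633 − sin(2π·0.2633)/(2π)) = 2.1993 → s = 2.1993
radial distance = base radius + s = 47 + 2.1993 = 49.1993

49.1993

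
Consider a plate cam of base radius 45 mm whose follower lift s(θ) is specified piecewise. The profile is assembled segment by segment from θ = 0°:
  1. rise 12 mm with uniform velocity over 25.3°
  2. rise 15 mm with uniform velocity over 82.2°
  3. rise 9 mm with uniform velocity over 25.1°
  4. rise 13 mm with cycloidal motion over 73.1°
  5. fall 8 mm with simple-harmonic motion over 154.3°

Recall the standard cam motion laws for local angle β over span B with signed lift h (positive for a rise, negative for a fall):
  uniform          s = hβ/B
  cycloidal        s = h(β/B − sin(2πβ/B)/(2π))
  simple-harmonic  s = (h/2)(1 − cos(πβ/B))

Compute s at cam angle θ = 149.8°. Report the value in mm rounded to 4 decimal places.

seg 1 [0°–25.3°] uniform, h=12: full span → s += 12 → s = 12.0000
seg 2 [25.3°–107.5°] uniform, h=15: full span → s += 15 → s = 27.0000
seg 3 [107.5°–132.6°] uniform, h=9: full span → s += 9 → s = 36.0000
seg 4 [132.6°–205.7°] cycloidal, h=13: θ=149.8° here. β=17.2, B=73.1. 13·(0.2353 − sin(2π·0.2353)/(2π)) = 0.9986 → s = 36.9986

36.9986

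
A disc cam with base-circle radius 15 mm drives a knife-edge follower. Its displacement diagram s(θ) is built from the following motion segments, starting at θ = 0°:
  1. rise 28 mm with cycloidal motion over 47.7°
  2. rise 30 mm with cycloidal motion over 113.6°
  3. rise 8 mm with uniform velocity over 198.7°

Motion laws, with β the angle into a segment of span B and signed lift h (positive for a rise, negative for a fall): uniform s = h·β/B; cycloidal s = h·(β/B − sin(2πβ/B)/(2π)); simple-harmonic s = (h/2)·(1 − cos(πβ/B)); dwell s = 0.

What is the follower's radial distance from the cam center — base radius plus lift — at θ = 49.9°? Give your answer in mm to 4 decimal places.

seg 1 [0°–47.7°] cycloidal, h=28: full span → s += 28 → s = 28.0000
seg 2 [47.7°–161.3°] cycloidal, h=30: θ=49.9° here. β=2.2, B=113.6. 30·(0.0194 − sin(2π·0.0194)/(2π)) = 0.0014 → s = 28.0014
radial distance = base radius + s = 15 + 28.0014 = 43.0014

43.0014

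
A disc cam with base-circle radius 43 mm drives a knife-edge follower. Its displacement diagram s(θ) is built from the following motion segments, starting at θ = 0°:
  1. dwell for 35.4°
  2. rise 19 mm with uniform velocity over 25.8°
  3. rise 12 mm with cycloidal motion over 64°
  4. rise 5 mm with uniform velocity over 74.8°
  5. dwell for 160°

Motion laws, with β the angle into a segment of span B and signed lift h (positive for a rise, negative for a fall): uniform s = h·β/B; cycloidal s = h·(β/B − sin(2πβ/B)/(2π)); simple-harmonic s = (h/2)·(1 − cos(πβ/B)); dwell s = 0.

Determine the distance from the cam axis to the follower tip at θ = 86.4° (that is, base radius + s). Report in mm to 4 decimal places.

seg 1 [0°–35.4°] dwell: s stays 0.0000
seg 2 [35.4°–61.2°] uniform, h=19: full span → s += 19 → s = 19.0000
seg 3 [61.2°–125.2°] cycloidal, h=12: θ=86.4° here. β=25.2, B=64. 12·(0.3938 − sin(2π·0.3938)/(2π)) = 3.5426 → s = 22.5426
radial distance = base radius + s = 43 + 22.5426 = 65.5426

65.5426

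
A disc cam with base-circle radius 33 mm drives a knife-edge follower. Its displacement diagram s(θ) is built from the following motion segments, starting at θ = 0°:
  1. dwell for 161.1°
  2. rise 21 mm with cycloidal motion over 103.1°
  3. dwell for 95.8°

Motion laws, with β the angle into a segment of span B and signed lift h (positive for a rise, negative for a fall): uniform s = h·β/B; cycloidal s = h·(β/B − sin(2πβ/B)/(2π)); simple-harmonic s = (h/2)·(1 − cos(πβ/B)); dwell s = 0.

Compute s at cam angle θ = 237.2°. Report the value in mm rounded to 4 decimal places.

seg 1 [0°–161.1°] dwell: s stays 0.0000
seg 2 [161.1°–264.2°] cycloidal, h=21: θ=237.2° here. β=76.1, B=103.1. 21·(0.7381 − sin(2π·0.7381)/(2π)) = 18.8334 → s = 18.8334

18.8334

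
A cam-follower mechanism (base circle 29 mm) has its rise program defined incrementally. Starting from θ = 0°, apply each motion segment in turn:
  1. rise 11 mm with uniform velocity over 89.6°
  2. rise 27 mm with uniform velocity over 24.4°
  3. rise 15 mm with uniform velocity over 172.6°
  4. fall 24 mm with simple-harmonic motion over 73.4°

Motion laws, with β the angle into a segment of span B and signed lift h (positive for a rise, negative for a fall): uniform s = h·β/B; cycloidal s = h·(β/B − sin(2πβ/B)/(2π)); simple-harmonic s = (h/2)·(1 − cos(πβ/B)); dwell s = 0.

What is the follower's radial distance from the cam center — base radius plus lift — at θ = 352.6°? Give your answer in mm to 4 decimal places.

seg 1 [0°–89.6°] uniform, h=11: full span → s += 11 → s = 11.0000
seg 2 [89.6°–114°] uniform, h=27: full span → s += 27 → s = 38.0000
seg 3 [114°–286.6°] uniform, h=15: full span → s += 15 → s = 53.0000
seg 4 [286.6°–360°] simple-harmonic, h=-24: θ=352.6° here. β=66, B=73.4. -24/2·(1 − cos(π·0.8992)) = -23.4031 → s = 29.5969
radial distance = base radius + s = 29 + 29.5969 = 58.5969

58.5969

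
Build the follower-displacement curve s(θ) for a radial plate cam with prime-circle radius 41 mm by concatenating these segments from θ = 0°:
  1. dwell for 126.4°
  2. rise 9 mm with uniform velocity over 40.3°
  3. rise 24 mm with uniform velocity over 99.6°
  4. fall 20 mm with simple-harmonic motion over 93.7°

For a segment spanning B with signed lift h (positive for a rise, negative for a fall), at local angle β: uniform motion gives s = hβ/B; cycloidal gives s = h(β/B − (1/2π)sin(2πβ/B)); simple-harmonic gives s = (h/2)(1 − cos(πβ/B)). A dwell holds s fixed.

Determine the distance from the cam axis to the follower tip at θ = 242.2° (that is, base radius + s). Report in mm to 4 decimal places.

seg 1 [0°–126.4°] dwell: s stays 0.0000
seg 2 [126.4°–166.7°] uniform, h=9: full span → s += 9 → s = 9.0000
seg 3 [166.7°–266.3°] uniform, h=24: θ=242.2° here. β=75.5, B=99.6. 24·75.5/99.6 = 18.1928 → s = 27.1928
radial distance = base radius + s = 41 + 27.1928 = 68.1928

68.1928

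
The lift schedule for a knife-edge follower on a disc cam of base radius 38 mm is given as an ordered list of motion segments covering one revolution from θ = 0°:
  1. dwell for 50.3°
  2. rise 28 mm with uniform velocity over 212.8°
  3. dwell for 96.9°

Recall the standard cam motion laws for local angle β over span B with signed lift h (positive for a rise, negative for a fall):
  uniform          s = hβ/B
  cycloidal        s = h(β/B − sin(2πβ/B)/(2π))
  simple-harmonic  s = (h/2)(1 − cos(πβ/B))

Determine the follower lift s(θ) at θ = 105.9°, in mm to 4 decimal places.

seg 1 [0°–50.3°] dwell: s stays 0.0000
seg 2 [50.3°–263.1°] uniform, h=28: θ=105.9° here. β=55.6, B=212.8. 28·55.6/212.8 = 7.3158 → s = 7.3158

7.3158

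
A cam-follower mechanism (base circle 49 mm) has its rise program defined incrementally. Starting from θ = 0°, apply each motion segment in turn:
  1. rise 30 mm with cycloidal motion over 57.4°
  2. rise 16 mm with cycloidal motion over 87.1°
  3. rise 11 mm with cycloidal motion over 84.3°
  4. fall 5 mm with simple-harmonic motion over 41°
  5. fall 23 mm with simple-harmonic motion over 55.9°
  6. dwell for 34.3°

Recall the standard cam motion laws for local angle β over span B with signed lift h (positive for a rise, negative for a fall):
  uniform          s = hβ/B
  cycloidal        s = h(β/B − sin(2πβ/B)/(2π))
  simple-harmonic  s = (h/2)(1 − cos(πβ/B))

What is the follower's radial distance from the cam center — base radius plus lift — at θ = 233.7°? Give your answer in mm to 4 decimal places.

seg 1 [0°–57.4°] cycloidal, h=30: full span → s += 30 → s = 30.0000
seg 2 [57.4°–144.5°] cycloidal, h=16: full span → s += 16 → s = 46.0000
seg 3 [144.5°–228.8°] cycloidal, h=11: full span → s += 11 → s = 57.0000
seg 4 [228.8°–269.8°] simple-harmonic, h=-5: θ=233.7° here. β=4.9, B=41. -5/2·(1 − cos(π·0.1195)) = -0.1742 → s = 56.8258
radial distance = base radius + s = 49 + 56.8258 = 105.8258

105.8258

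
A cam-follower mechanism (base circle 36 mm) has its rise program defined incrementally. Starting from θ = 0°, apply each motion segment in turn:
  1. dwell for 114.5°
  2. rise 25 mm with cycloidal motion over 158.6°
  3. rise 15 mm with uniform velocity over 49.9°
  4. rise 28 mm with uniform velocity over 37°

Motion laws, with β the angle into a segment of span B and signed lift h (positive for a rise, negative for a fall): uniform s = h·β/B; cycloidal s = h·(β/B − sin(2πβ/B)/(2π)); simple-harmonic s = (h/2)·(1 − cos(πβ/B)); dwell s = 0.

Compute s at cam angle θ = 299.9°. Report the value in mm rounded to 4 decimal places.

seg 1 [0°–114.5°] dwell: s stays 0.0000
seg 2 [114.5°–273.1°] cycloidal, h=25: full span → s += 25 → s = 25.0000
seg 3 [273.1°–323°] uniform, h=15: θ=299.9° here. β=26.8, B=49.9. 15·26.8/49.9 = 8.0561 → s = 33.0561

33.0561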